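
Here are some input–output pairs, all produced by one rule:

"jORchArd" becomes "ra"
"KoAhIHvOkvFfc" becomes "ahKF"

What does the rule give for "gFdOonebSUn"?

DNs

What's happening: flip the case of every letter, then keep one character in every 3, starting at position 3 (positions 3rd, 6th, 9th, ...).
Starting from "gFdOonebSUn": after the first operation, "GfDoONEBsuN"; after the second, "DNs".
(Check on "jORchArd": → "JorCHaRD" → "ra" ✓)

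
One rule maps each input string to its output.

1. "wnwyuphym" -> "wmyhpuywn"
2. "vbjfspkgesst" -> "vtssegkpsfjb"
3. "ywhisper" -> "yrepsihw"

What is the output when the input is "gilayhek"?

In each case the input is transformed by: reverse the string, then move the last character to the front.
Working it through for "gilayhek": intermediate "kehyalig", final "gkehyali".

gkehyali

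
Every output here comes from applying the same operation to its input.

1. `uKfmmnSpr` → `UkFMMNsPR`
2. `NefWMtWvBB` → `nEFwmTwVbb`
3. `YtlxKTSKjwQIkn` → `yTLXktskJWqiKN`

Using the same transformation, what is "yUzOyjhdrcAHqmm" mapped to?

YuZoYJHDRCahQMM

The transformation: flip the case of every letter.
For "yUzOyjhdrcAHqmm" the result is "YuZoYJHDRCahQMM".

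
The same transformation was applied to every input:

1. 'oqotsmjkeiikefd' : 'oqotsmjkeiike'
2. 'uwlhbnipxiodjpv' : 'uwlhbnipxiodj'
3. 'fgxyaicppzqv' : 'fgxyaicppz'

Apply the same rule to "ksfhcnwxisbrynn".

ksfhcnwxisbry

Rule — delete the last 2 characters.
On "ksfhcnwxisbrynn" that produces "ksfhcnwxisbry".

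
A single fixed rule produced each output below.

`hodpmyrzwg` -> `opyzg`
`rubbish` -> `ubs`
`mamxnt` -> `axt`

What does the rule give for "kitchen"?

ice

The pattern: keep every other character starting from the second (positions 2nd, 4th, 6th, ...).
So "kitchen" becomes "ice".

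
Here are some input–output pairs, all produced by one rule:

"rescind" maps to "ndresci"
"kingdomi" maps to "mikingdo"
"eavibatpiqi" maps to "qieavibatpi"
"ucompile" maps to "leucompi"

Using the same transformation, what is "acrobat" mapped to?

Each output is the input with this applied: move the last 2 characters to the front (rotate right by 2).
For "acrobat" the result is "atacrob".

atacrob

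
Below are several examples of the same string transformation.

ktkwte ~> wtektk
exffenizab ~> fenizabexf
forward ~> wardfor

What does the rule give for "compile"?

The transformation: move the first 3 characters to the end (rotate left by 3).
Doing the same to "compile": "pilecom".

pilecom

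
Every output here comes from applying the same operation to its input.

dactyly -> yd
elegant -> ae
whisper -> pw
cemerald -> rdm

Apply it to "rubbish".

Looking at the pairs, the operation is to move the first 3 characters to the end (rotate left by 3), then keep one character in every 3, starting at position 2 (positions 2nd, 5th, 8th, ...).
On "rubbish": the first step gives "bishrub", and the second then gives "ir".

ir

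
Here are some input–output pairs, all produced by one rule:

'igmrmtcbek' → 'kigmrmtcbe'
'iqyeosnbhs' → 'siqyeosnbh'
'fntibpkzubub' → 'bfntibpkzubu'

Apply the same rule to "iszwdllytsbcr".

In each case the input is transformed by: move the last character to the front.
On "iszwdllytsbcr" that produces "riszwdllytsbc".

riszwdllytsbc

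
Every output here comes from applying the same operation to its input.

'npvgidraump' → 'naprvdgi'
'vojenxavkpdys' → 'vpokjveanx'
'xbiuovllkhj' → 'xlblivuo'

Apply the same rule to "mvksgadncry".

mnvdkasg

Rule — delete the last 3 characters, then take characters alternately from the front and the back (1st, last, 2nd, 2nd-last, ...).
On "mvksgadncry" that produces "mnvdkasg".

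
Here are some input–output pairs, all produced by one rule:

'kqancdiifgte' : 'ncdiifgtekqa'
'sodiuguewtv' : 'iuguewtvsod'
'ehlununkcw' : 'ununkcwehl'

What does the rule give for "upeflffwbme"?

Each output is the input with this applied: move the first 3 characters to the end (rotate left by 3).
Applying that to "upeflffwbme" gives "flffwbmeupe".

flffwbmeupe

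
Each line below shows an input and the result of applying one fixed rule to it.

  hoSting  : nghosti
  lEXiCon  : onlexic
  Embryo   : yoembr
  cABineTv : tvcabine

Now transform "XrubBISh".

In each case the input is transformed by: move the last 2 characters to the front (rotate right by 2), then convert every letter to lowercase.
Applying both steps to "XrubBISh": "ShXrubBI", then "shxrubbi".

shxrubbi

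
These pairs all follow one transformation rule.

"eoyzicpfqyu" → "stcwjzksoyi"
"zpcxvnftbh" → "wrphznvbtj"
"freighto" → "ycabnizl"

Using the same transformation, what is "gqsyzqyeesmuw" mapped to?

The rule is to move the first 2 characters to the end (rotate left by 2), then shift every letter 6 places backward in the alphabet (wrapping around).
Applying both steps to "gqsyzqyeesmuw": "syzqyeesmuwgq", then "mstksyymgoqak".

mstksyymgoqak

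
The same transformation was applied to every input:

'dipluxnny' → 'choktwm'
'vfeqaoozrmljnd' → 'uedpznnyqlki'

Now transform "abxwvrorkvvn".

Looking at the pairs, the operation is to shift every letter 1 place backward in the alphabet (wrapping around), then delete the last 2 characters.
Starting from "abxwvrorkvvn": after the first operation, "zawvuqnqjuum"; after the second, "zawvuqnqju".

zawvuqnqju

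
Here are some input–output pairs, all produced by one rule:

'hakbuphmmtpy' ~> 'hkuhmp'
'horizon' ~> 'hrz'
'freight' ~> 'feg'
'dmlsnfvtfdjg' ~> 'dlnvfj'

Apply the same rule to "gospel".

Looking at the pairs, the operation is to swap each adjacent pair of characters (1↔2, 3↔4, ...), then keep every other character starting from the second (positions 2nd, 4th, 6th, ...).
For "gospel", step one produces "ogpsle"; step two turns that into "gse".

gse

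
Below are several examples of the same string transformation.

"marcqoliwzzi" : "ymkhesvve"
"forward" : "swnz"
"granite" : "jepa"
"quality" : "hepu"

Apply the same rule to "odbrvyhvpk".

nrudrlg

Each output is the input with this applied: delete the first 3 characters, then shift every letter 4 places backward in the alphabet (wrapping around).
"odbrvyhvpk" → "rvyhvpk" → "nrudrlg".
(Check on "forward": → "ward" → "swnz" ✓)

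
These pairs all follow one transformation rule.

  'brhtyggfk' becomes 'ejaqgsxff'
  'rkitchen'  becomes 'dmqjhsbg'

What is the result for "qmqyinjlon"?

The rule is to shift every letter 1 place backward in the alphabet (wrapping around), then move the last 2 characters to the front (rotate right by 2).
Starting from "qmqyinjlon": after the first operation, "plpxhmiknm"; after the second, "nmplpxhmik".

nmplpxhmik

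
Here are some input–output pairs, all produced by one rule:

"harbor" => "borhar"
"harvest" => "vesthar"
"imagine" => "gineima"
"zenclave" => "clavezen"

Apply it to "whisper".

sperwhi

The transformation: move the first 3 characters to the end (rotate left by 3).
Applying that to "whisper" gives "sperwhi".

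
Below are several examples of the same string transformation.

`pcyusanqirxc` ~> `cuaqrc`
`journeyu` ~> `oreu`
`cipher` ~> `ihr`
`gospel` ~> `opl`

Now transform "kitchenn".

icen

The rule is to keep every other character starting from the second (positions 2nd, 4th, 6th, ...).
Doing the same to "kitchenn": "icen".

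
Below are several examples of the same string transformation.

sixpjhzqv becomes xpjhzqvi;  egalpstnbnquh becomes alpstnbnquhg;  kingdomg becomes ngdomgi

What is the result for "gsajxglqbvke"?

ajxglqbvkes

The transformation: delete the first character, then move the first character to the end.
On "gsajxglqbvke": the first step gives "sajxglqbvke", and the second then gives "ajxglqbvkes".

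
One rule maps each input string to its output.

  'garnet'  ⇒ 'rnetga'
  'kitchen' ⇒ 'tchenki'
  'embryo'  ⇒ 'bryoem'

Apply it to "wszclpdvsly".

zclpdvslyws

In each case the input is transformed by: move the first 2 characters to the end (rotate left by 2).
So "wszclpdvsly" becomes "zclpdvslyws".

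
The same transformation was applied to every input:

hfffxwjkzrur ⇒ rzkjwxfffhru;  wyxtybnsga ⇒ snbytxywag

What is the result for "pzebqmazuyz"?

uzamqbezpzy

Rule — reverse the string, then move the first 2 characters to the end (rotate left by 2).
"pzebqmazuyz" → "zyuzamqbezp" → "uzamqbezpzy".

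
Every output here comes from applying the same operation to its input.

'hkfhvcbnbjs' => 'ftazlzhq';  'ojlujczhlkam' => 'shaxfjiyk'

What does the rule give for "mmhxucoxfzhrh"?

vsamvdxfpf

What's happening: shift every letter 2 places backward in the alphabet (wrapping around), then delete the first 3 characters.
Starting from "mmhxucoxfzhrh": after the first operation, "kkfvsamvdxfpf"; after the second, "vsamvdxfpf".
(Check on "hkfhvcbnbjs": → "fidftazlzhq" → "ftazlzhq" ✓)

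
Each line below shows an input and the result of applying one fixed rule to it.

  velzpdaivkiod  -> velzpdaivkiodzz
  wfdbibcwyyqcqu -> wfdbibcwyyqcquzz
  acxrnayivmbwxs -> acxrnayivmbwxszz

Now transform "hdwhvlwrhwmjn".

In each case the input is transformed by: append "zz".
For "hdwhvlwrhwmjn" the result is "hdwhvlwrhwmjnzz".

hdwhvlwrhwmjnzz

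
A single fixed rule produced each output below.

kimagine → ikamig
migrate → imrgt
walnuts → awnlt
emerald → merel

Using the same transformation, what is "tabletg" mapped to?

Looking at the pairs, the operation is to swap each adjacent pair of characters (1↔2, 3↔4, ...), then delete the last 2 characters.
"tabletg" → "atlbteg" → "atlbt".

atlbt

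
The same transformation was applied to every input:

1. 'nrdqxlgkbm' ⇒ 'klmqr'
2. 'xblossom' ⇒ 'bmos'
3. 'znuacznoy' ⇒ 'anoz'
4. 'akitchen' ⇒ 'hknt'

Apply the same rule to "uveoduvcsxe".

Rule — keep every other character starting from the second (positions 2nd, 4th, 6th, ...), then sort the characters into alphabetical order.
Working it through for "uveoduvcsxe": intermediate "voucx", final "couvx".

couvx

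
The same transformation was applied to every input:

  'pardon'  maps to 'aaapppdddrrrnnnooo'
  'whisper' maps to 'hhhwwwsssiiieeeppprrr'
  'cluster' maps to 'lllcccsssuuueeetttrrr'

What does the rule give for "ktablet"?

tttkkkbbbaaaeeelllttt

The pattern: swap each adjacent pair of characters (1↔2, 3↔4, ...), then repeat every character 3 times.
For "ktablet" the result is "tttkkkbbbaaaeeelllttt".
(Check on "whisper": → "hwsiepr" → "hhhwwwsssiiieeeppprrr" ✓)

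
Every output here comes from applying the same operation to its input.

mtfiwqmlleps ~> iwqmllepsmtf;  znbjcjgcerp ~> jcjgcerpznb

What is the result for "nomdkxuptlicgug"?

dkxuptlicgugnom

The pattern: move the first 3 characters to the end (rotate left by 3).
Applying that to "nomdkxuptlicgug" gives "dkxuptlicgugnom".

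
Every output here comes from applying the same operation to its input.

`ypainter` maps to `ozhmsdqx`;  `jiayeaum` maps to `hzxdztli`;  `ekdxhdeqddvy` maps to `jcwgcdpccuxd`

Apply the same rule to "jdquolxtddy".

Looking at the pairs, the operation is to shift every letter 1 place backward in the alphabet (wrapping around), then move the first character to the end.
Starting from "jdquolxtddy": after the first operation, "icptnkwsccx"; after the second, "cptnkwsccxi".

cptnkwsccxi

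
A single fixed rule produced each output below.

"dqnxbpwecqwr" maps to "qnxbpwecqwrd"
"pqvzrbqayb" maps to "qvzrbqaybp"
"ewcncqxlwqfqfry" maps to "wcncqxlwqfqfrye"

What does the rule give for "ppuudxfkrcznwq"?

puudxfkrcznwqp

Each output is the input with this applied: move the first character to the end.
For "ppuudxfkrcznwq" the result is "puudxfkrcznwqp".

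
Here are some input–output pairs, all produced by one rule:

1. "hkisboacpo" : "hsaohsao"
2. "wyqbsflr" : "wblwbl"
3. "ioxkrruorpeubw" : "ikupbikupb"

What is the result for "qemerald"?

qelqel

Each output is the input with this applied: keep one character in every 3, starting at position 1 (positions 1st, 4th, 7th, ...), then write the whole string twice.
"qemerald" → "qelqel".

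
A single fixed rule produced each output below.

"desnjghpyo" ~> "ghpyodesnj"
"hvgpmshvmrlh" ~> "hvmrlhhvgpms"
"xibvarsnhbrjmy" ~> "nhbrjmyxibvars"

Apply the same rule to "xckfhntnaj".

What's happening: swap the front and back halves of the string.
For "xckfhntnaj" the result is "ntnajxckfh".

ntnajxckfh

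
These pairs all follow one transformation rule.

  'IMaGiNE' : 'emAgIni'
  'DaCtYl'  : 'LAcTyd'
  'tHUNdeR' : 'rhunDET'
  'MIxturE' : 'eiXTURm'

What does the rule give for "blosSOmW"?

Rule — swap the first and last characters, then flip the case of every letter.
Working it through for "blosSOmW": intermediate "WlosSOmb", final "wLOSsoMB".
(Check on "MIxturE": → "EIxturM" → "eiXTURm" ✓)

wLOSsoMB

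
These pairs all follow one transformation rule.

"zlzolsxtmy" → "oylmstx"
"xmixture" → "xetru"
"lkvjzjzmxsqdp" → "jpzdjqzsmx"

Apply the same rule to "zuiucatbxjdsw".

uwcsadtjbx

The transformation: delete the first 3 characters, then take characters alternately from the front and the back (1st, last, 2nd, 2nd-last, ...).
Applying both steps to "zuiucatbxjdsw": "ucatbxjdsw", then "uwcsadtjbx".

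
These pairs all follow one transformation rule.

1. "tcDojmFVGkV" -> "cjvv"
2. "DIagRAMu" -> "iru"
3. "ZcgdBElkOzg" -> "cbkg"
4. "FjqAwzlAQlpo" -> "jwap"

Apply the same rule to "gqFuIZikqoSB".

Rule — keep one character in every 3, starting at position 2 (positions 2nd, 5th, 8th, ...), then convert every letter to lowercase.
Working it through for "gqFuIZikqoSB": intermediate "qIkS", final "qiks".

qiks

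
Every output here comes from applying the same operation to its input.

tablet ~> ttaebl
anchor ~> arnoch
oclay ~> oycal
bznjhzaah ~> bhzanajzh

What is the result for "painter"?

praeitn

In each case the input is transformed by: take characters alternately from the front and the back (1st, last, 2nd, 2nd-last, ...).
For "painter" the result is "praeitn".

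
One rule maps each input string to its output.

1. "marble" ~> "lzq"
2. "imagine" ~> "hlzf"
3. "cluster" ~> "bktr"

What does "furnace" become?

etqm

What's happening: shift every letter 1 place backward in the alphabet (wrapping around), then delete the last 3 characters.
"furnace" → "etqmzbd" → "etqm".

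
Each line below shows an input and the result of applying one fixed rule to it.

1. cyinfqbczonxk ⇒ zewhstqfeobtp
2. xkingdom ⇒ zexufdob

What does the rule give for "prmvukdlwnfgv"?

dmlbucnewxmgi

What's happening: shift every letter 9 places backward in the alphabet (wrapping around), then move the first 2 characters to the end (rotate left by 2).
"prmvukdlwnfgv" → "gidmlbucnewxm" → "dmlbucnewxmgi".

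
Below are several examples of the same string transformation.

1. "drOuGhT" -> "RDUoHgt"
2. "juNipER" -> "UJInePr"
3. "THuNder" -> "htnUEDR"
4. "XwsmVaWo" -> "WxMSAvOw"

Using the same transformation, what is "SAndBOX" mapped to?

asDNobx

What's happening: flip the case of every letter, then swap each adjacent pair of characters (1↔2, 3↔4, ...).
On "SAndBOX": the first step gives "saNDbox", and the second then gives "asDNobx".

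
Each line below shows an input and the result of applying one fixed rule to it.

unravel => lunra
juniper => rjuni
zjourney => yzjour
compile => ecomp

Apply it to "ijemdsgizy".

The transformation: move the last 3 characters to the front (rotate right by 3), then delete the first 2 characters.
Applying both steps to "ijemdsgizy": "izyijemdsg", then "yijemdsg".
(Check on "compile": → "ilecomp" → "ecomp" ✓)

yijemdsg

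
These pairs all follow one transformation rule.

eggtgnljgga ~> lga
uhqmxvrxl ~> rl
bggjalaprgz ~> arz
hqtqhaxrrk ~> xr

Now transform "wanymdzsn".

zn

The rule is to keep every other character starting from the first (positions 1st, 3rd, 5th, ...), then delete the first 3 characters.
Applying both steps to "wanymdzsn": "wnmzn", then "zn".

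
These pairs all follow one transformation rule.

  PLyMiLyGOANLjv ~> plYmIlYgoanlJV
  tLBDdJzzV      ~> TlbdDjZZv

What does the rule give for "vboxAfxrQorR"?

VBOXaFXRqORr

The rule is to flip the case of every letter.
On "vboxAfxrQorR" that produces "VBOXaFXRqORr".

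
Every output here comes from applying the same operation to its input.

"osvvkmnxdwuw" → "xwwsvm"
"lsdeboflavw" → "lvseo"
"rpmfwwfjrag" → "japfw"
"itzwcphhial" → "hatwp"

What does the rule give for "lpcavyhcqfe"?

cfpay

The pattern: keep every other character starting from the second (positions 2nd, 4th, 6th, ...), then move the first 3 characters to the end (rotate left by 3).
Starting from "lpcavyhcqfe": after the first operation, "paycf"; after the second, "cfpay".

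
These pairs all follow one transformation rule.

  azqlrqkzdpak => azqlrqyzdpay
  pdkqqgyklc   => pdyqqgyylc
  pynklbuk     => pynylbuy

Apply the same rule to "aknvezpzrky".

aynvezpzryy

The transformation: replace every "k" with "y".
Applying that to "aknvezpzrky" gives "aynvezpzryy".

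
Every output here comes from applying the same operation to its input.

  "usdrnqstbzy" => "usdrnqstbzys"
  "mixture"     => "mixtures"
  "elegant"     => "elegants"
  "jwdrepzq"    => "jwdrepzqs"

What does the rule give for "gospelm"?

gospelms

Rule — append "s".
For "gospelm" the result is "gospelms".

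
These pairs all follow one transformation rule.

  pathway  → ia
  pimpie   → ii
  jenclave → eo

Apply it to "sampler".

What's happening: shift every letter 7 places backward in the alphabet (wrapping around), then keep only the vowels.
"sampler" → "ltfiexk" → "ie".
(Check on "jenclave": → "cxgvetox" → "eo" ✓)

ie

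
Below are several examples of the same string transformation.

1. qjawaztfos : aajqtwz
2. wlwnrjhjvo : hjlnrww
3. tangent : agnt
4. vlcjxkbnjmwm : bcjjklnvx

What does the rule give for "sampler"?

What's happening: delete the last 3 characters, then sort the characters into alphabetical order.
Applying both steps to "sampler": "samp", then "amps".

amps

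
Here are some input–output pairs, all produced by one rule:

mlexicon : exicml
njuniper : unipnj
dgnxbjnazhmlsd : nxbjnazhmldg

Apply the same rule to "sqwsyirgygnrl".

wsyirgygnsq

Looking at the pairs, the operation is to delete the last 2 characters, then move the first 2 characters to the end (rotate left by 2).
On "sqwsyirgygnrl": the first step gives "sqwsyirgygn", and the second then gives "wsyirgygnsq".
(Check on "mlexicon": → "mlexic" → "exicml" ✓)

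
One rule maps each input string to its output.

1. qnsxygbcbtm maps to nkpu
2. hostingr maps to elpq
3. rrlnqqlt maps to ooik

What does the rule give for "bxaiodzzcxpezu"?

The rule is to shift every letter 3 places backward in the alphabet (wrapping around), then keep only the first 4 characters.
For "bxaiodzzcxpezu", step one produces "yuxflawwzumbwr"; step two turns that into "yuxf".

yuxf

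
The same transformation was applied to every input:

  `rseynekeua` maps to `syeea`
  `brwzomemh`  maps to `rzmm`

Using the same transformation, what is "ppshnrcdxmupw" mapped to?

What's happening: keep every other character starting from the second (positions 2nd, 4th, 6th, ...).
Doing the same to "ppshnrcdxmupw": "phrdmp".

phrdmp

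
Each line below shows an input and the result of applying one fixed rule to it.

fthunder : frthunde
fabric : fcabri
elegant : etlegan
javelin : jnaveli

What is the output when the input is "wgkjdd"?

wdgkjd

Each output is the input with this applied: swap the first and last characters, then move the last character to the front.
On "wgkjdd": the first step gives "dgkjdw", and the second then gives "wdgkjd".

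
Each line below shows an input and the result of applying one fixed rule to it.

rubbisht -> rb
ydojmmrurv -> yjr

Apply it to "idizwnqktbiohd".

izqb

Each output is the input with this applied: move the last 2 characters to the front (rotate right by 2), then keep one character in every 3, starting at position 3 (positions 3rd, 6th, 9th, ...).
Doing the same to "idizwnqktbiohd": "izqb".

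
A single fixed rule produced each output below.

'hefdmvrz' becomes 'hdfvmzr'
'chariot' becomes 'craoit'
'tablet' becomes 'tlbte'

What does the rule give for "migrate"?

mrgtae

Rule — swap each adjacent pair of characters (1↔2, 3↔4, ...), then delete the first character.
For "migrate", step one produces "imrgtae"; step two turns that into "mrgtae".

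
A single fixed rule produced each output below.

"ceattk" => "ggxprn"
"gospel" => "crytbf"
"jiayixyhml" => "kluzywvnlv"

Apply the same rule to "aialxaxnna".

The rule is to swap the front and back halves of the string, then shift every letter 13 places forward in the alphabet (wrapping around) — i.e. ROT13.
Applying both steps to "aialxaxnna": "axnnaaialx", then "nkaannvnyk".

nkaannvnyk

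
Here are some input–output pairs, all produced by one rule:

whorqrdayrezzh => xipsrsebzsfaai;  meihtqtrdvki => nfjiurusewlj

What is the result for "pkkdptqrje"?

Rule — shift every letter 1 place forward in the alphabet (wrapping around).
So "pkkdptqrje" becomes "qllequrskf".

qllequrskf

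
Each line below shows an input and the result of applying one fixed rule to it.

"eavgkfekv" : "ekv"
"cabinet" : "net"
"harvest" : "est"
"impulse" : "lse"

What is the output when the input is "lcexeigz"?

The rule is to keep only the last 3 characters.
Doing the same to "lcexeigz": "igz".

igz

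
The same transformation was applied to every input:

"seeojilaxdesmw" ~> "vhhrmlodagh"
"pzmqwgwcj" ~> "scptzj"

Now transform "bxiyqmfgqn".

The pattern: shift every letter 3 places forward in the alphabet (wrapping around), then delete the last 3 characters.
Starting from "bxiyqmfgqn": after the first operation, "ealbtpijtq"; after the second, "ealbtpi".

ealbtpi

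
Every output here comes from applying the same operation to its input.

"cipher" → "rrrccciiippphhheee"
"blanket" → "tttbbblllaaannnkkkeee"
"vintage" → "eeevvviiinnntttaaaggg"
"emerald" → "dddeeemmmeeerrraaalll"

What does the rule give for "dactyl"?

llldddaaaccctttyyy

Rule — repeat every character 3 times, then move the last 3 characters to the front (rotate right by 3).
So "dactyl" becomes "llldddaaaccctttyyy".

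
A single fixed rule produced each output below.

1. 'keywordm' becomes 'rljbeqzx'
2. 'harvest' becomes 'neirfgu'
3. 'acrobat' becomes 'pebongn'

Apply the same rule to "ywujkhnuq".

The transformation: move the first character to the end, then shift every letter 13 places forward in the alphabet (wrapping around) — i.e. ROT13.
Doing the same to "ywujkhnuq": "jhwxuahdl".

jhwxuahdl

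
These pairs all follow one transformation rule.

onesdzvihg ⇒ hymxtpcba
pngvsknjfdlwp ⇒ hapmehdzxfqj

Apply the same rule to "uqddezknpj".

Each output is the input with this applied: delete the first character, then shift every letter 6 places backward in the alphabet (wrapping around).
Working it through for "uqddezknpj": intermediate "qddezknpj", final "kxxytehjd".

kxxytehjd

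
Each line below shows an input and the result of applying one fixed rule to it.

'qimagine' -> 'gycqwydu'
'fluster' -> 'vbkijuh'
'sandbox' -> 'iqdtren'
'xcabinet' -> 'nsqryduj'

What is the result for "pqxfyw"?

fgnvom

Rule — shift every letter 10 places backward in the alphabet (wrapping around).
Doing the same to "pqxfyw": "fgnvom".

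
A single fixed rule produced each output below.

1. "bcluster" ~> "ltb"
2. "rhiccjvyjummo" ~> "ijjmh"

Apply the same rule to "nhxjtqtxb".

xqb

The pattern: move the first 2 characters to the end (rotate left by 2), then keep one character in every 3, starting at position 1 (positions 1st, 4th, 7th, ...).
Applying that to "nhxjtqtxb" gives "xqb".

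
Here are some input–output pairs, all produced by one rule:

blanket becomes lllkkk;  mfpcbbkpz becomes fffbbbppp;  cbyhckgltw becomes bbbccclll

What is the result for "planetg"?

llleee

Rule — keep one character in every 3, starting at position 2 (positions 2nd, 5th, 8th, ...), then repeat every character 3 times.
On "planetg": the first step gives "le", and the second then gives "llleee".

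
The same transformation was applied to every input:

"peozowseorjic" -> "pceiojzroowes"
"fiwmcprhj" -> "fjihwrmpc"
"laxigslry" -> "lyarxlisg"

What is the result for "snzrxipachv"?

The pattern: take characters alternately from the front and the back (1st, last, 2nd, 2nd-last, ...).
For "snzrxipachv" the result is "svnhzcraxpi".

svnhzcraxpi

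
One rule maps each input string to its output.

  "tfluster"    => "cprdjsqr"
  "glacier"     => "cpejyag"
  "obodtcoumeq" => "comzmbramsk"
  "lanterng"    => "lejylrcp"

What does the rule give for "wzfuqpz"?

The rule is to move the last 2 characters to the front (rotate right by 2), then shift every letter 2 places backward in the alphabet (wrapping around).
Applying both steps to "wzfuqpz": "pzwzfuq", then "nxuxdso".
(Check on "obodtcoumeq": → "eqobodtcoum" → "comzmbramsk" ✓)

nxuxdso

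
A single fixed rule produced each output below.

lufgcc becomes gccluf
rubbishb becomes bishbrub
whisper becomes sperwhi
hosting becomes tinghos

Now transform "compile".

Each output is the input with this applied: move the first 3 characters to the end (rotate left by 3).
So "compile" becomes "pilecom".

pilecom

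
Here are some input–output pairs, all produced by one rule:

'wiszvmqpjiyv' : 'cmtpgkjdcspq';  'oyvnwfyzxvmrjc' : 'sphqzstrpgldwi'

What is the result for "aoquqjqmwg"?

The rule is to move the first character to the end, then shift every letter 6 places backward in the alphabet (wrapping around).
"aoquqjqmwg" → "oquqjqmwga" → "ikokdkgqau".

ikokdkgqau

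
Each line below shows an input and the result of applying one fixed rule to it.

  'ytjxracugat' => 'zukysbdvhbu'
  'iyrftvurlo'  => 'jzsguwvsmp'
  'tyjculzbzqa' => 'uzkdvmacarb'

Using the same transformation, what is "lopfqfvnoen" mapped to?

What's happening: shift every letter 1 place forward in the alphabet (wrapping around).
For "lopfqfvnoen" the result is "mpqgrgwopfo".

mpqgrgwopfo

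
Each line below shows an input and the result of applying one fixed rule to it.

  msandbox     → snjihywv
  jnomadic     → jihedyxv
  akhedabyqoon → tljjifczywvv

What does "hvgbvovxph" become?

sqqqkjccbw

The transformation: sort the characters into reverse alphabetical order, then shift every letter 5 places backward in the alphabet (wrapping around).
Working it through for "hvgbvovxph": intermediate "xvvvpohhgb", final "sqqqkjccbw".
(Check on "akhedabyqoon": → "yqoonkhedbaa" → "tljjifczywvv" ✓)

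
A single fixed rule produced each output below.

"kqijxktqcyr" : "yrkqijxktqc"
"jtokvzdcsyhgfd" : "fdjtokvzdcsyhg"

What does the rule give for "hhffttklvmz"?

The pattern: move the last 2 characters to the front (rotate right by 2).
Doing the same to "hhffttklvmz": "mzhhffttklv".

mzhhffttklv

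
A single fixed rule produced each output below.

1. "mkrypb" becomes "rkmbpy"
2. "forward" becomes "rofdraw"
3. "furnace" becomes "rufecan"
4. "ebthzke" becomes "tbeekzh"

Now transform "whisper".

ihwreps

Each output is the input with this applied: move the first 3 characters to the end (rotate left by 3), then reverse the string.
So "whisper" becomes "ihwreps".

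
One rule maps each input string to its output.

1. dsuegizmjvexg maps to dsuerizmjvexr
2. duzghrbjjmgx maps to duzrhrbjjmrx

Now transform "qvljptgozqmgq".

What's happening: replace every "g" with "r".
Applying that to "qvljptgozqmgq" gives "qvljptrozqmrq".

qvljptrozqmrq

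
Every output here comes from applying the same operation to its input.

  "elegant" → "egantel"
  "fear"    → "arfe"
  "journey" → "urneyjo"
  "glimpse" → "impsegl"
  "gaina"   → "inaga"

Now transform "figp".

In each case the input is transformed by: move the first 2 characters to the end (rotate left by 2).
Applying that to "figp" gives "gpfi".

gpfi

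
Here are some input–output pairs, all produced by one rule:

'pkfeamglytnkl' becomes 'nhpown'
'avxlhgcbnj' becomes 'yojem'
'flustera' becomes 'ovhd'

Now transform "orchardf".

ukui

Looking at the pairs, the operation is to keep every other character starting from the second (positions 2nd, 4th, 6th, ...), then shift every letter 3 places forward in the alphabet (wrapping around).
Starting from "orchardf": after the first operation, "rhrf"; after the second, "ukui".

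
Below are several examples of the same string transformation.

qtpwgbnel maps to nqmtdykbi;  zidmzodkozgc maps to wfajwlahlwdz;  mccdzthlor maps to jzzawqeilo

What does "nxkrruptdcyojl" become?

The pattern: shift every letter 3 places backward in the alphabet (wrapping around).
So "nxkrruptdcyojl" becomes "kuhoormqazvlgi".

kuhoormqazvlgi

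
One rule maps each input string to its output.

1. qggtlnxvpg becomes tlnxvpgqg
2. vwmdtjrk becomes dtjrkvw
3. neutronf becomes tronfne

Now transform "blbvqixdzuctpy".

Rule — move the first 3 characters to the end (rotate left by 3), then delete the last character.
Applying both steps to "blbvqixdzuctpy": "vqixdzuctpyblb", then "vqixdzuctpybl".

vqixdzuctpybl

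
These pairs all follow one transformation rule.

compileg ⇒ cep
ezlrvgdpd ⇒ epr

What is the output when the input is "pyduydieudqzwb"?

The transformation: take characters alternately from the front and the back (1st, last, 2nd, 2nd-last, ...), then keep one character in every 3, starting at position 1 (positions 1st, 4th, 7th, ...).
Applying both steps to "pyduydieudqzwb": "pbywdzuqydduie", then "pwudi".

pwudi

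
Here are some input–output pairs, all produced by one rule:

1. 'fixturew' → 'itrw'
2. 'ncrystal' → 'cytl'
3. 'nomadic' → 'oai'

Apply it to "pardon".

adn

Looking at the pairs, the operation is to keep every other character starting from the second (positions 2nd, 4th, 6th, ...).
Applying that to "pardon" gives "adn".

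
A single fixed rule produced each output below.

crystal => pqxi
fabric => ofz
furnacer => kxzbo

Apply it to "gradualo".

Rule — shift every letter 3 places backward in the alphabet (wrapping around), then delete the first 3 characters.
For "gradualo" the result is "arxil".

arxil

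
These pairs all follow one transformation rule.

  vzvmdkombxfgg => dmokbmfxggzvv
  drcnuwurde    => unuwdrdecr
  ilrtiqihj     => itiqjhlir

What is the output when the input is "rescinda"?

icdnrase

Rule — move the first 3 characters to the end (rotate left by 3), then swap each adjacent pair of characters (1↔2, 3↔4, ...).
On "rescinda": the first step gives "cindares", and the second then gives "icdnrase".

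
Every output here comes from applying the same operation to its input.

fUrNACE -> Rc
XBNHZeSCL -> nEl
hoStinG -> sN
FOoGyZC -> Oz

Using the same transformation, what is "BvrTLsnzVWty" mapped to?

Rule — keep one character in every 3, starting at position 3 (positions 3rd, 6th, 9th, ...), then flip the case of every letter.
"BvrTLsnzVWty" → "rsVy" → "RSvY".

RSvY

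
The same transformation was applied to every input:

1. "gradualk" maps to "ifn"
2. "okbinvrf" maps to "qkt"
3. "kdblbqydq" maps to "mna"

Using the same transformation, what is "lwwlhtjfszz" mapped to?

nnlb

Looking at the pairs, the operation is to keep one character in every 3, starting at position 1 (positions 1st, 4th, 7th, ...), then shift every letter 2 places forward in the alphabet (wrapping around).
On "lwwlhtjfszz": the first step gives "lljz", and the second then gives "nnlb".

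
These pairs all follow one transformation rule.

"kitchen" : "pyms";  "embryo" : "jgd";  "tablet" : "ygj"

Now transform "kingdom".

The transformation: keep every other character starting from the first (positions 1st, 3rd, 5th, ...), then shift every letter 5 places forward in the alphabet (wrapping around).
Starting from "kingdom": after the first operation, "kndm"; after the second, "psir".

psir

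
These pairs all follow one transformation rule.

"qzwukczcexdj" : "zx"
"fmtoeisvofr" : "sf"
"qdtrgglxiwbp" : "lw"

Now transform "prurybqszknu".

qk

The transformation: keep one character in every 3, starting at position 1 (positions 1st, 4th, 7th, ...), then delete the first 2 characters.
Applying that to "prurybqszknu" gives "qk".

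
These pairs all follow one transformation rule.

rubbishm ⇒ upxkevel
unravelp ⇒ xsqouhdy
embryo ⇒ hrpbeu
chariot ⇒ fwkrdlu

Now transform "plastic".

sfoldwv

Each output is the input with this applied: take characters alternately from the front and the back (1st, last, 2nd, 2nd-last, ...), then shift every letter 3 places forward in the alphabet (wrapping around).
Applying both steps to "plastic": "pcliats", then "sfoldwv".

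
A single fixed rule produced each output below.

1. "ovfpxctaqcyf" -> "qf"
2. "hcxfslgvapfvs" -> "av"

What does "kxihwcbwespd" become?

Looking at the pairs, the operation is to keep one character in every 3, starting at position 3 (positions 3rd, 6th, 9th, ...), then keep only the last 2 characters.
So "kxihwcbwespd" becomes "ed".

ed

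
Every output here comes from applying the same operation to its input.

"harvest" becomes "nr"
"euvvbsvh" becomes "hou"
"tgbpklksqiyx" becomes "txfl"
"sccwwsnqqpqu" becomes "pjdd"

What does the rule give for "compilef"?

bvs

What's happening: shift every letter 13 places forward in the alphabet (wrapping around) — i.e. ROT13, then keep one character in every 3, starting at position 2 (positions 2nd, 5th, 8th, ...).
Starting from "compilef": after the first operation, "pbzcvyrs"; after the second, "bvs".
(Check on "harvest": → "uneirfg" → "nr" ✓)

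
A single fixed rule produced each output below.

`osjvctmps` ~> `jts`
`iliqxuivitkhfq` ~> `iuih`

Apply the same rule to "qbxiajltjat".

In each case the input is transformed by: keep one character in every 3, starting at position 3 (positions 3rd, 6th, 9th, ...).
Doing the same to "qbxiajltjat": "xjj".

xjj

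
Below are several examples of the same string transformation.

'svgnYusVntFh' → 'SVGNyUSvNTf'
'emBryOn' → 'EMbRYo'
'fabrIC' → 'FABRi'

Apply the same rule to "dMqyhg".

The pattern: delete the last character, then flip the case of every letter.
Working it through for "dMqyhg": intermediate "dMqyh", final "DmQYH".

DmQYH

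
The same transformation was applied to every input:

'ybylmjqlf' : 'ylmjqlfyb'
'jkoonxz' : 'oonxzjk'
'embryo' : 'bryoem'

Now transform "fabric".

bricfa

Each output is the input with this applied: move the first 2 characters to the end (rotate left by 2).
On "fabric" that produces "bricfa".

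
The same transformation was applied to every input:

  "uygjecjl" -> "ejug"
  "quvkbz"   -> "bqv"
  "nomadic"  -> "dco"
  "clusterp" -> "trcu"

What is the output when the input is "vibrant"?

Looking at the pairs, the operation is to move the first 3 characters to the end (rotate left by 3), then keep every other character starting from the second (positions 2nd, 4th, 6th, ...).
Working it through for "vibrant": intermediate "rantvib", final "ati".

ati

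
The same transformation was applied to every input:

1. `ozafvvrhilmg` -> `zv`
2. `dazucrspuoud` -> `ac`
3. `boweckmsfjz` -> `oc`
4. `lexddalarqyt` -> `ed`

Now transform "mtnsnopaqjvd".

tn

What's happening: keep one character in every 3, starting at position 2 (positions 2nd, 5th, 8th, ...), then keep only the first 2 characters.
On "mtnsnopaqjvd": the first step gives "tnav", and the second then gives "tn".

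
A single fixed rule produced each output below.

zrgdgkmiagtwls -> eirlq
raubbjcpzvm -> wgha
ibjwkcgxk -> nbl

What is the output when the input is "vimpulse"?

aux

The transformation: keep one character in every 3, starting at position 1 (positions 1st, 4th, 7th, ...), then shift every letter 5 places forward in the alphabet (wrapping around).
For "vimpulse", step one produces "vps"; step two turns that into "aux".
(Check on "zrgdgkmiagtwls": → "zdmgl" → "eirlq" ✓)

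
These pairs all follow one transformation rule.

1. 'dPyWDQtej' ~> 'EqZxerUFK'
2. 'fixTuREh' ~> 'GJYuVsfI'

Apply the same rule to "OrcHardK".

pSDiBSEl

Rule — shift every letter 1 place forward in the alphabet (wrapping around), then flip the case of every letter.
On "OrcHardK" that produces "pSDiBSEl".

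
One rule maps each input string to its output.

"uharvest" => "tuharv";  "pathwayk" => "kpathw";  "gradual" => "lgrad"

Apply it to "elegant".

Rule — move the last 3 characters to the front (rotate right by 3), then delete the first 2 characters.
On "elegant": the first step gives "anteleg", and the second then gives "teleg".
(Check on "pathwayk": → "aykpathw" → "kpathw" ✓)

teleg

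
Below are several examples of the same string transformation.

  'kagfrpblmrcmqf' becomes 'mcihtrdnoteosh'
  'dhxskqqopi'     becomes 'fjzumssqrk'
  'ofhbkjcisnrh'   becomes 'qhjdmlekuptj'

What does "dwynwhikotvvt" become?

Each output is the input with this applied: shift every letter 2 places forward in the alphabet (wrapping around).
"dwynwhikotvvt" → "fyapyjkmqvxxv".

fyapyjkmqvxxv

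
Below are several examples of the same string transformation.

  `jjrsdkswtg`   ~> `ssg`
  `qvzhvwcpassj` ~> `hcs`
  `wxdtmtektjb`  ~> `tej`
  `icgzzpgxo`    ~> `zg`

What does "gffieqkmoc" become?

What's happening: delete the first 2 characters, then keep one character in every 3, starting at position 2 (positions 2nd, 5th, 8th, ...).
"gffieqkmoc" → "ikc".

ikc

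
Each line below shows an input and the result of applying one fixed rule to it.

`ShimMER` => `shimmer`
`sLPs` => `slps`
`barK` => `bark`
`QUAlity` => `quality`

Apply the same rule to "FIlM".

The transformation: convert every letter to lowercase.
"FIlM" → "film".

film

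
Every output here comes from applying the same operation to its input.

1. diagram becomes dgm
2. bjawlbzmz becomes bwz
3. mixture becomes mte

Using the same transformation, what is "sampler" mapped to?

spr

Looking at the pairs, the operation is to keep one character in every 3, starting at position 1 (positions 1st, 4th, 7th, ...).
So "sampler" becomes "spr".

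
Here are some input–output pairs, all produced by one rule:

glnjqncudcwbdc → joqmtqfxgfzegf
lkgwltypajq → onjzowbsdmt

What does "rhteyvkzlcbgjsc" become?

ukwhbyncofejmvf

What's happening: shift every letter 3 places forward in the alphabet (wrapping around).
On "rhteyvkzlcbgjsc" that produces "ukwhbyncofejmvf".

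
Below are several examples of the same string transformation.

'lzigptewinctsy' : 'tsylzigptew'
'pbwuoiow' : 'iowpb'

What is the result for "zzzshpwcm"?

In each case the input is transformed by: move the last 3 characters to the front (rotate right by 3), then delete the last 3 characters.
Starting from "zzzshpwcm": after the first operation, "wcmzzzshp"; after the second, "wcmzzz".

wcmzzz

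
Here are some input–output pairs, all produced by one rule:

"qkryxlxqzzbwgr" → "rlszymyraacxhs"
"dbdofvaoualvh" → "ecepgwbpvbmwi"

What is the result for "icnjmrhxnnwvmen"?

The pattern: shift every letter 1 place forward in the alphabet (wrapping around).
On "icnjmrhxnnwvmen" that produces "jdoknsiyooxwnfo".

jdoknsiyooxwnfo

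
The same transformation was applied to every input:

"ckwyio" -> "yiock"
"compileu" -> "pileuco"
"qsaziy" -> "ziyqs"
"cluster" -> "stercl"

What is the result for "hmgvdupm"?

Each output is the input with this applied: move the first 2 characters to the end (rotate left by 2), then delete the first character.
Applying that to "hmgvdupm" gives "vdupmhm".

vdupmhm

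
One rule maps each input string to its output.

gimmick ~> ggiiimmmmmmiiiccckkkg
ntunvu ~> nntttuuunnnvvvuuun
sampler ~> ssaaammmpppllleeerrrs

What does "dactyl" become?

Rule — repeat every character 3 times, then move the first character to the end.
For "dactyl", step one produces "dddaaaccctttyyylll"; step two turns that into "ddaaaccctttyyyllld".

ddaaaccctttyyyllld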